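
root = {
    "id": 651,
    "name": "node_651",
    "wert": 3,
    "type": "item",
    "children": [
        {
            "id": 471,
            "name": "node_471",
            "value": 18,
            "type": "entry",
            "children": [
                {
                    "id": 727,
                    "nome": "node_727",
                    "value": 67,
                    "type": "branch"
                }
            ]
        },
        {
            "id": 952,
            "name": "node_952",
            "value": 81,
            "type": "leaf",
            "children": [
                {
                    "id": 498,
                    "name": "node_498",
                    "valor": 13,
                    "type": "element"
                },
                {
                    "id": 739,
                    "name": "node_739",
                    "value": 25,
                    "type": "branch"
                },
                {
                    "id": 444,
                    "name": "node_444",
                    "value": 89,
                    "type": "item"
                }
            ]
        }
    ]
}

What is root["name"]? "node_651"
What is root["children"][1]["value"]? 81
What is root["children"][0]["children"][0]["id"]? 727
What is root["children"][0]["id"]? 471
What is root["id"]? 651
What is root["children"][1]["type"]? "leaf"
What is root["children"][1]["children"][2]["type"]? "item"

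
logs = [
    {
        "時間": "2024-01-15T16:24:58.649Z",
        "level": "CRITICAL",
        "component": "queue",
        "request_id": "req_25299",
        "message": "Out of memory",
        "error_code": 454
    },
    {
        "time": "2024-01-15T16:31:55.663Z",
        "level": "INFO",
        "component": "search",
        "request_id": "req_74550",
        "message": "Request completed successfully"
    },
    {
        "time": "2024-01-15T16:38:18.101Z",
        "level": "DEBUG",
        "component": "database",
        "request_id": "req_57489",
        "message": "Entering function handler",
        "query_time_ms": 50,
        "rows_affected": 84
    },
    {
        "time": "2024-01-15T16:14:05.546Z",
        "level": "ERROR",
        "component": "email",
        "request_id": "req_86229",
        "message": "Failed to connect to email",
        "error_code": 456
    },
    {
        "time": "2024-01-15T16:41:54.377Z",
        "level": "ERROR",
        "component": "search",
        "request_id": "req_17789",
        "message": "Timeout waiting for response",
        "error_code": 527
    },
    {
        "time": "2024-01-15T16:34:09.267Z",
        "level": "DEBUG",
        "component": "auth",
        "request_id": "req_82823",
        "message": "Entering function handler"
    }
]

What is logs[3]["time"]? "2024-01-15T16:14:05.546Z"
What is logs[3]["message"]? "Failed to connect to email"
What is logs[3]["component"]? "email"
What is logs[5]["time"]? "2024-01-15T16:34:09.267Z"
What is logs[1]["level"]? "INFO"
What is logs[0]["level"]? "CRITICAL"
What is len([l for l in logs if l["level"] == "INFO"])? 1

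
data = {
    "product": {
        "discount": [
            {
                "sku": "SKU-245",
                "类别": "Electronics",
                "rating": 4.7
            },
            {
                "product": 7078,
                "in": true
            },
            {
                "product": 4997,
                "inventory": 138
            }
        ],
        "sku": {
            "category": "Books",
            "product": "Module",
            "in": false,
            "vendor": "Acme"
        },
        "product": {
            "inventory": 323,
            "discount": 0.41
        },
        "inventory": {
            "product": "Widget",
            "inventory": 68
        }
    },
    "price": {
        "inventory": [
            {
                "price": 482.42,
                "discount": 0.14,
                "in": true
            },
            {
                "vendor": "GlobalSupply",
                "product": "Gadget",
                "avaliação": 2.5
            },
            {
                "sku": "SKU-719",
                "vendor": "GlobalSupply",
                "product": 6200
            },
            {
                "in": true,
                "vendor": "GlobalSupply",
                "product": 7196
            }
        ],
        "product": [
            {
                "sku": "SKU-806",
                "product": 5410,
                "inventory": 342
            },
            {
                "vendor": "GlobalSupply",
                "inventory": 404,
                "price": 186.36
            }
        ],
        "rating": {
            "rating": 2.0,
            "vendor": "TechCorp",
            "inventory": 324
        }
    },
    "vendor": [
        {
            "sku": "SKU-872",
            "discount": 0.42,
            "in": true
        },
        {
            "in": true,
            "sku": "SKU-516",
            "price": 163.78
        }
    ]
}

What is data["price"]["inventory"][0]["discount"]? 0.14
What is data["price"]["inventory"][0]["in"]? True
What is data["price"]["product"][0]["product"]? 5410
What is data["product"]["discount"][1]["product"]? 7078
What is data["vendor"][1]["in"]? True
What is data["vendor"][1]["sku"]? "SKU-516"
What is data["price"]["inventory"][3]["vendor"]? "GlobalSupply"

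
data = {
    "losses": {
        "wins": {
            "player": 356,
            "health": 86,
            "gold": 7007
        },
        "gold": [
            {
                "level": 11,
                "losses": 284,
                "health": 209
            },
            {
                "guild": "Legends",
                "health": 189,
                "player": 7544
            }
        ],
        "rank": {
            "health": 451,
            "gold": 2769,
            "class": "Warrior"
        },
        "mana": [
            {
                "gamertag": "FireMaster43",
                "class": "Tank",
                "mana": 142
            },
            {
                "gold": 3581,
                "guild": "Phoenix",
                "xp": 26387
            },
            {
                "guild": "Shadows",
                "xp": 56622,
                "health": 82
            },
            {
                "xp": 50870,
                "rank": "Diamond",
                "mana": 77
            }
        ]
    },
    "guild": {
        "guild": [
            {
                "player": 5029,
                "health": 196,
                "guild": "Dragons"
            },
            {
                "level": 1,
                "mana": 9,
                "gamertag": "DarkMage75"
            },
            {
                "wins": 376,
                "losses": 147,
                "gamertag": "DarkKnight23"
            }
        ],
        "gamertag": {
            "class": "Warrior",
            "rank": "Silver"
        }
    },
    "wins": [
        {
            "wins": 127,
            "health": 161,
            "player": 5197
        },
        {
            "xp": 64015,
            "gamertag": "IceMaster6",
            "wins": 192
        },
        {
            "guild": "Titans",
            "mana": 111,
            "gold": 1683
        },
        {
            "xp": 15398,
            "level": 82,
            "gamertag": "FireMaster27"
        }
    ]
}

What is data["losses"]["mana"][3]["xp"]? 50870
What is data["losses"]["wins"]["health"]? 86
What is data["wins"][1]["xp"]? 64015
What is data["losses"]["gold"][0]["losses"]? 284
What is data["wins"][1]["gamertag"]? "IceMaster6"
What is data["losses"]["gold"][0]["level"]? 11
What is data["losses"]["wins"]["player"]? 356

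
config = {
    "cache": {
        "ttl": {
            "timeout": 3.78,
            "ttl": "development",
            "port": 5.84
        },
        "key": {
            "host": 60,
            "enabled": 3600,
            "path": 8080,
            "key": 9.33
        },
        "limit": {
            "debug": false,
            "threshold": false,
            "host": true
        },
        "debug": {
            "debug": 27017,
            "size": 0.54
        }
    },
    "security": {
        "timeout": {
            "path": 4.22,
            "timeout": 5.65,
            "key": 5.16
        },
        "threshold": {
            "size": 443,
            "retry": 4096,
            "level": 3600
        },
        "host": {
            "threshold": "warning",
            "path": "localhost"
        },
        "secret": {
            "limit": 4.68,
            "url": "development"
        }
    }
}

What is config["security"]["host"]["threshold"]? "warning"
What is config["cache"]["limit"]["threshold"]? False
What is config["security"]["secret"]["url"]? "development"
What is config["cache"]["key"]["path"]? 8080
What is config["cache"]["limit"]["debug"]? False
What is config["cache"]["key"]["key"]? 9.33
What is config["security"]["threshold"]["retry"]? 4096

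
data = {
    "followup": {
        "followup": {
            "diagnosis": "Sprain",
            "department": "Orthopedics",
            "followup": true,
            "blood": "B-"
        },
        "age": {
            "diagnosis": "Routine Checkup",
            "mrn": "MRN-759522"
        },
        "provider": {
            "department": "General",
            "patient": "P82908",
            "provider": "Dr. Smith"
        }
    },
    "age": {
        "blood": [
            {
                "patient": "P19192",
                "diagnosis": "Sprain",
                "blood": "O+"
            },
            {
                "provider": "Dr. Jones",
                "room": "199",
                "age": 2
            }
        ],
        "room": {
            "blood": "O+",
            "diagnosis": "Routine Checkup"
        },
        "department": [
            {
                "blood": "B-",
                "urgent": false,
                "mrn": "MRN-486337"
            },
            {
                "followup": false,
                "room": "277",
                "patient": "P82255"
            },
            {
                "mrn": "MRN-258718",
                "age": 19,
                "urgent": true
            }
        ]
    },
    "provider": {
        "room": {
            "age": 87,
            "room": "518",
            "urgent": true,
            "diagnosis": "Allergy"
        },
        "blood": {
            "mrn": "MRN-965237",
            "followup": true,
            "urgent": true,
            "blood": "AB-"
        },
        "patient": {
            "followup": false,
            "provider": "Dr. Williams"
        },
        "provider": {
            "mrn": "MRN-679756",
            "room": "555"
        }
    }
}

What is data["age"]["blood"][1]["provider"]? "Dr. Jones"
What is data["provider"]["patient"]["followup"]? False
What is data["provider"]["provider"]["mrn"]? "MRN-679756"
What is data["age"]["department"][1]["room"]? "277"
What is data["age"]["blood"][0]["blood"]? "O+"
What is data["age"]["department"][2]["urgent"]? True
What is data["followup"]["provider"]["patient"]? "P82908"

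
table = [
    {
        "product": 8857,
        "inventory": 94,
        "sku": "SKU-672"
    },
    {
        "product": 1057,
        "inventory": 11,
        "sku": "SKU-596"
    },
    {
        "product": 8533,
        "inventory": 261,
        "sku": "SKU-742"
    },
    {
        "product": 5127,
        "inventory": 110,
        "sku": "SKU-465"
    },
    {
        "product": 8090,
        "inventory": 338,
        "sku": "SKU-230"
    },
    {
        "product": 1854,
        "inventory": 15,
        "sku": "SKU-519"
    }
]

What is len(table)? 6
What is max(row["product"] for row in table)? 8857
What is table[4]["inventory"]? 338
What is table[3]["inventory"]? 110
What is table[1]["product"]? 1057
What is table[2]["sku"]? "SKU-742"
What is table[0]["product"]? 8857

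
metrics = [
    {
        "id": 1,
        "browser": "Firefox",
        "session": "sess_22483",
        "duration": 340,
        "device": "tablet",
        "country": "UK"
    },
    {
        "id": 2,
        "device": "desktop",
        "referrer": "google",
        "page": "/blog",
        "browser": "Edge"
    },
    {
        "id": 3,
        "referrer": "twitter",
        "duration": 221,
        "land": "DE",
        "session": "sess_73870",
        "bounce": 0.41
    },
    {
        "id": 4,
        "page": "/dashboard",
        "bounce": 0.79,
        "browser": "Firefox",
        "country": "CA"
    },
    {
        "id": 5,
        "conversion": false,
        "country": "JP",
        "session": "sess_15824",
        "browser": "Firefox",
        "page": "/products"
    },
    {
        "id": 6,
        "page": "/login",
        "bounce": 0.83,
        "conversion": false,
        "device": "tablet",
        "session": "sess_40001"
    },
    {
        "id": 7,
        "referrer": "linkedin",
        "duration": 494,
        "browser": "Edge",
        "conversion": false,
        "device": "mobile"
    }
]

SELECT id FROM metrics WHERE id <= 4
[1, 2, 3, 4]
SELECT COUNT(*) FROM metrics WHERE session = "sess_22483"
1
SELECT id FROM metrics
[1, 2, 3, 4, 5, 6, 7]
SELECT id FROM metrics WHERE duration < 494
[1, 3]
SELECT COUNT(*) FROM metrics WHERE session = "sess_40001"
1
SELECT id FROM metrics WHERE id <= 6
[1, 2, 3, 4, 5, 6]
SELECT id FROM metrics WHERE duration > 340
[7]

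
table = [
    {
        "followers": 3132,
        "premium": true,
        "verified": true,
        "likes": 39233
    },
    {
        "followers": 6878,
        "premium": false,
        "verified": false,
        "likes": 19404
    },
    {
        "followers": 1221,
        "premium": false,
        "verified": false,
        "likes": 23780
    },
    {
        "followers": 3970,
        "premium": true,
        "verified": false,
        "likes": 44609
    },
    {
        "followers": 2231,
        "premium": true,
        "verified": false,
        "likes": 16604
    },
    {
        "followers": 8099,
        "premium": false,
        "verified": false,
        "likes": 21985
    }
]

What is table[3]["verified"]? False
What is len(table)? 6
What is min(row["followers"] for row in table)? 1221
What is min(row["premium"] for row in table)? False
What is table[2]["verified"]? False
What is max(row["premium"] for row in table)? True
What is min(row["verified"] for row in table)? False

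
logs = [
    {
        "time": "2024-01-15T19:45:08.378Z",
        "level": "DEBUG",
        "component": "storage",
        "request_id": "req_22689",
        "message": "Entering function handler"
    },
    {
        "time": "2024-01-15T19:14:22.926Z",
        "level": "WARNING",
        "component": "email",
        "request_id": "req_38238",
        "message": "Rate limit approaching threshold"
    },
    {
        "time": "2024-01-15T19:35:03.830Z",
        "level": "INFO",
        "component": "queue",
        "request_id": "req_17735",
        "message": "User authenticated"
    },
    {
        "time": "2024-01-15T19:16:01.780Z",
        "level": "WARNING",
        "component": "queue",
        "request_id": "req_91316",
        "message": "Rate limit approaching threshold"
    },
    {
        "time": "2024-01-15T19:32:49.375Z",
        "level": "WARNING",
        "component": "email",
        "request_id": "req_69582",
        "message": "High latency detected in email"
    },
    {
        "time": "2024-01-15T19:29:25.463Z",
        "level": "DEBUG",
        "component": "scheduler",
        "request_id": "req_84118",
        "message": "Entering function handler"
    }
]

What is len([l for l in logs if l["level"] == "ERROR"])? 0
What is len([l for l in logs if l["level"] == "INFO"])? 1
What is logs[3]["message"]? "Rate limit approaching threshold"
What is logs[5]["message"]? "Entering function handler"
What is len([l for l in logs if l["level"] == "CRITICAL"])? 0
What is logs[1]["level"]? "WARNING"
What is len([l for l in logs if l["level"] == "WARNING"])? 3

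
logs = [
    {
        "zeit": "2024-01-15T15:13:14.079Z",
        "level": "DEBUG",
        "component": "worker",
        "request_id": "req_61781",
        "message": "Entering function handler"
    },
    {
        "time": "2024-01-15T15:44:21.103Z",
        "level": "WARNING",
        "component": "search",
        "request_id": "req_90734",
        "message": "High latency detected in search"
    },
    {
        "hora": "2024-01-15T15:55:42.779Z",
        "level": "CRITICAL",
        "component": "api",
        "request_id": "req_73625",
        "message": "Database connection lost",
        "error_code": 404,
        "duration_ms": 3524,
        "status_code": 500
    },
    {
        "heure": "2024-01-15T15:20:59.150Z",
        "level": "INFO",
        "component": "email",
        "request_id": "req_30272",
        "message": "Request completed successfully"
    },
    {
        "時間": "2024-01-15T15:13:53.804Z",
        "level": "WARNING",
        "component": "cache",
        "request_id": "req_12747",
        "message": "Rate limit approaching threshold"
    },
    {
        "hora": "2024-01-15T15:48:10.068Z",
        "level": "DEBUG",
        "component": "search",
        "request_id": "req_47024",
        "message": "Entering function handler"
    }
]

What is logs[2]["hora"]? "2024-01-15T15:55:42.779Z"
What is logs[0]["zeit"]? "2024-01-15T15:13:14.079Z"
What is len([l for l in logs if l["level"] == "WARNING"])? 2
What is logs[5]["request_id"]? "req_47024"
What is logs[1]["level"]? "WARNING"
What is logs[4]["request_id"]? "req_12747"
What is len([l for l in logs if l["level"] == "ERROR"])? 0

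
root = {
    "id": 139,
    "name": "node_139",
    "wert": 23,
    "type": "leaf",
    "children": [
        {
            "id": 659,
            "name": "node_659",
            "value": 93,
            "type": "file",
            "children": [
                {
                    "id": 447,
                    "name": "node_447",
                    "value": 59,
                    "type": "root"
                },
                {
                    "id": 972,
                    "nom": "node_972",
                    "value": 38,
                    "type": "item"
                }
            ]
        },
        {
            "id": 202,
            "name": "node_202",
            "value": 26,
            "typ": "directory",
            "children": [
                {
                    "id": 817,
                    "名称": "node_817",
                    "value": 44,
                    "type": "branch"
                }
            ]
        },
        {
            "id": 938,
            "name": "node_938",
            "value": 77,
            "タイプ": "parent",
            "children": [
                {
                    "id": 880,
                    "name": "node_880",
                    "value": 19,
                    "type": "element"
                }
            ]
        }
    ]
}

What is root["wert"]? 23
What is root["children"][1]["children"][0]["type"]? "branch"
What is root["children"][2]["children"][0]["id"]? 880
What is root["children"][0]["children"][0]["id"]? 447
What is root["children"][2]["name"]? "node_938"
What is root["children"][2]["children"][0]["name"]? "node_880"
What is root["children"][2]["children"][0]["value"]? 19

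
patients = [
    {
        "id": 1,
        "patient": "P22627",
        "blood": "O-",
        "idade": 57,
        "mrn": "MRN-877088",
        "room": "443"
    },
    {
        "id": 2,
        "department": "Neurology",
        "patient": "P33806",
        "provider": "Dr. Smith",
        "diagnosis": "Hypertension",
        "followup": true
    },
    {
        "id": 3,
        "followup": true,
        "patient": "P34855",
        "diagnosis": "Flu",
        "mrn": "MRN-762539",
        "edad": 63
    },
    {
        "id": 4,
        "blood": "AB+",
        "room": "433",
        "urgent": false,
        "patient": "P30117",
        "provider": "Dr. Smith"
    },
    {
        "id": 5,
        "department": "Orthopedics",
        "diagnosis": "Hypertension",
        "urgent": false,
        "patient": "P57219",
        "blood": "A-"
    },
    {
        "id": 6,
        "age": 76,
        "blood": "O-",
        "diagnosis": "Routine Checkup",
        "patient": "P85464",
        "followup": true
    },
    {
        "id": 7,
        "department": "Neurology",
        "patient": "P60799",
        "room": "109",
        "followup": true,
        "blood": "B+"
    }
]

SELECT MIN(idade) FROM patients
57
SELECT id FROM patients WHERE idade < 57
[]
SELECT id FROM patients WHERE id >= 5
[5, 6, 7]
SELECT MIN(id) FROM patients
1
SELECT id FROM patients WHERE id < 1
[]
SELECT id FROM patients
[1, 2, 3, 4, 5, 6, 7]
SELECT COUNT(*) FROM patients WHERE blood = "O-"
2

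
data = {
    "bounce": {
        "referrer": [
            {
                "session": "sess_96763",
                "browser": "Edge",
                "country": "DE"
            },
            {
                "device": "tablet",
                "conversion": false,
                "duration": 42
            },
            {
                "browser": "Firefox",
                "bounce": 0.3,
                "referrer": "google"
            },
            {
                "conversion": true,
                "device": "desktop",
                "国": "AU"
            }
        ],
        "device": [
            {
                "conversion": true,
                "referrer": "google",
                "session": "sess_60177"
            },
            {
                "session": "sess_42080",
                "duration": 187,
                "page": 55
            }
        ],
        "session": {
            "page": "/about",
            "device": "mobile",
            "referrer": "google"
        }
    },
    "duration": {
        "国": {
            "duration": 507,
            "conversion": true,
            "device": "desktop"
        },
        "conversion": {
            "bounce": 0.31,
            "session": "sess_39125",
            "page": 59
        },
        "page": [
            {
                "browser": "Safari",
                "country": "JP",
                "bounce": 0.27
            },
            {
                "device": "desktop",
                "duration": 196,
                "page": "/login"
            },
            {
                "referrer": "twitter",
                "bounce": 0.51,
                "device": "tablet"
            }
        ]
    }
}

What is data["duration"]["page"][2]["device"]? "tablet"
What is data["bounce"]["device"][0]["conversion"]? True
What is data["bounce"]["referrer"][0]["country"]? "DE"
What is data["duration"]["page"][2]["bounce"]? 0.51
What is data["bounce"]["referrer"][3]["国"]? "AU"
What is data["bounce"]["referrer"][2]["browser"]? "Firefox"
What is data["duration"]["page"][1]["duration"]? 196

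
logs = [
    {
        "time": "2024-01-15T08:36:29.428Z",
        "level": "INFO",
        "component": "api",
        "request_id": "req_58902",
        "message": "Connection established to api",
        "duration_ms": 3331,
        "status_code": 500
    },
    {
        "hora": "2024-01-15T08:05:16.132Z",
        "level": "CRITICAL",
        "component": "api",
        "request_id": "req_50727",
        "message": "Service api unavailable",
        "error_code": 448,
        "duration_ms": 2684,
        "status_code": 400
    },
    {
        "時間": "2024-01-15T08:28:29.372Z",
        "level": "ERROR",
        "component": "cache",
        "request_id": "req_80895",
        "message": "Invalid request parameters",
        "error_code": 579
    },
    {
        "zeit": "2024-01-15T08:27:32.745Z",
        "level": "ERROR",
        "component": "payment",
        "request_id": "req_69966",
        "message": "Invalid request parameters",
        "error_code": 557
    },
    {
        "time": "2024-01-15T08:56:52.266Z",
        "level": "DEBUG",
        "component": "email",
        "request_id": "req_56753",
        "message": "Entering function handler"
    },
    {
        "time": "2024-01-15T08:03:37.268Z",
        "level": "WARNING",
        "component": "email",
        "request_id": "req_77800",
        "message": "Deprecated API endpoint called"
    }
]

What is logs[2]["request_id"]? "req_80895"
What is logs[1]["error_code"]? 448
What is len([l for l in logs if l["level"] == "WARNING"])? 1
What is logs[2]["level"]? "ERROR"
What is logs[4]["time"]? "2024-01-15T08:56:52.266Z"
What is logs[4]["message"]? "Entering function handler"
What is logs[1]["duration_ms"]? 2684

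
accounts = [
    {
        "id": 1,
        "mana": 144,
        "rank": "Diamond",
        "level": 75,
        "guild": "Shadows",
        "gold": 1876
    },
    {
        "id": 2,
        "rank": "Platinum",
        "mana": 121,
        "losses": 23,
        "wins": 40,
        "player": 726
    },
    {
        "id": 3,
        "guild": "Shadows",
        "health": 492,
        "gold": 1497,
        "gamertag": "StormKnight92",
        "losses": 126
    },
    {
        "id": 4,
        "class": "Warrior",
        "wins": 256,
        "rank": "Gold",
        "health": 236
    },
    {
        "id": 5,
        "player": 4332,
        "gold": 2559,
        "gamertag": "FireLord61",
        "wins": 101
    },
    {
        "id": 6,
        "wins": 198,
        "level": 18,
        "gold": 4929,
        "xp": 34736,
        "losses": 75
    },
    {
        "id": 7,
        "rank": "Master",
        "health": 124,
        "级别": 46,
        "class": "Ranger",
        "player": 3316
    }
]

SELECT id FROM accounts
[1, 2, 3, 4, 5, 6, 7]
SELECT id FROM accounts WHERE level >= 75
[1]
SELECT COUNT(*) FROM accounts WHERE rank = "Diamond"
1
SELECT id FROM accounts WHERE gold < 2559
[1, 3]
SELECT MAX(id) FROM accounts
7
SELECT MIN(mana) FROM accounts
121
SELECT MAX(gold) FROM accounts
4929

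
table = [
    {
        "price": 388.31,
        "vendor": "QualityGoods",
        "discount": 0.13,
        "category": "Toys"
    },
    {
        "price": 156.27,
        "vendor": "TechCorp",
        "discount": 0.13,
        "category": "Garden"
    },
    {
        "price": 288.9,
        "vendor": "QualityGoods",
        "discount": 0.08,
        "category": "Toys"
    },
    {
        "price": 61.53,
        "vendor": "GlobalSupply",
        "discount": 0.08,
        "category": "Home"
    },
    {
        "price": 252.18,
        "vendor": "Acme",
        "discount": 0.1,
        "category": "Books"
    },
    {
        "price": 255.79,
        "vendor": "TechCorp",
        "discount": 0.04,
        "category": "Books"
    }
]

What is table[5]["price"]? 255.79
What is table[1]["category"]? "Garden"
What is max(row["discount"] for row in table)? 0.13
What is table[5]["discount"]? 0.04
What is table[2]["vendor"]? "QualityGoods"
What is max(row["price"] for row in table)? 388.31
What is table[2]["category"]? "Toys"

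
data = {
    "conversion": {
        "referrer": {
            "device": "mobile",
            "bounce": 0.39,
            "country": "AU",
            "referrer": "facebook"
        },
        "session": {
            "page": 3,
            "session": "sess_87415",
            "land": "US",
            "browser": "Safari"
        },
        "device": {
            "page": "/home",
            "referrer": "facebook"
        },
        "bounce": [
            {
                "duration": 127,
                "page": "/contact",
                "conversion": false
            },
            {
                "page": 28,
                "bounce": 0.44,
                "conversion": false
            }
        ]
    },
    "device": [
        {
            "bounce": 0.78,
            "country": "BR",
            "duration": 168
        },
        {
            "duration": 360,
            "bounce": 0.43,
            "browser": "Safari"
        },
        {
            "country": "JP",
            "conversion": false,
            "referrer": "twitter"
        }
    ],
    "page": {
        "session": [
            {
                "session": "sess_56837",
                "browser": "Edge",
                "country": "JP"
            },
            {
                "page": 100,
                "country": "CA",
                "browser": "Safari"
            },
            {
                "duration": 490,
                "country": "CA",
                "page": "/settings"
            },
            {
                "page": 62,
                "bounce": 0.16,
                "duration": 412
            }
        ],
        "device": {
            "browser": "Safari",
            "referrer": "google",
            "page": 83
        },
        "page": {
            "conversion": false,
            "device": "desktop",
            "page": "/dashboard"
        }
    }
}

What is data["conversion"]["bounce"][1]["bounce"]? 0.44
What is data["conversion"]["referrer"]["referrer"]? "facebook"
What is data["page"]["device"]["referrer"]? "google"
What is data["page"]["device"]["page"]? 83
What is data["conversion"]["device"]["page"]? "/home"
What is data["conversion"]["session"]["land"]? "US"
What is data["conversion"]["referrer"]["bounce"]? 0.39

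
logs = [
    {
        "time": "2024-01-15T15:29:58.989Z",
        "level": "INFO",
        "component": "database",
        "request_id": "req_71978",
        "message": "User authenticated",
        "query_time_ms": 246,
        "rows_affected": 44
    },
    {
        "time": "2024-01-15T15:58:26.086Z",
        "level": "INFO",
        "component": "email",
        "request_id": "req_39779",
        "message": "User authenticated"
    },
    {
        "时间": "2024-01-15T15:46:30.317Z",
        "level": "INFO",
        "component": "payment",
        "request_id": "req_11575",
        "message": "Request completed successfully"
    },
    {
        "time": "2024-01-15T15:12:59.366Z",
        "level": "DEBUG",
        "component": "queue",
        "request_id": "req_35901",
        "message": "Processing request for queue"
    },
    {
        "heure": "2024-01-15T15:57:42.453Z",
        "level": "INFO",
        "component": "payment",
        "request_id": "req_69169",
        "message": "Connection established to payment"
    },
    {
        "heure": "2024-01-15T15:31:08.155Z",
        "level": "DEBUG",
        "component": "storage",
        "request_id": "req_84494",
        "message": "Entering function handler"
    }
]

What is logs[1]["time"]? "2024-01-15T15:58:26.086Z"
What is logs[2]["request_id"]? "req_11575"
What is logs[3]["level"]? "DEBUG"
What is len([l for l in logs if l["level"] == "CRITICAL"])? 0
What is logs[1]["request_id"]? "req_39779"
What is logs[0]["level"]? "INFO"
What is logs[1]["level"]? "INFO"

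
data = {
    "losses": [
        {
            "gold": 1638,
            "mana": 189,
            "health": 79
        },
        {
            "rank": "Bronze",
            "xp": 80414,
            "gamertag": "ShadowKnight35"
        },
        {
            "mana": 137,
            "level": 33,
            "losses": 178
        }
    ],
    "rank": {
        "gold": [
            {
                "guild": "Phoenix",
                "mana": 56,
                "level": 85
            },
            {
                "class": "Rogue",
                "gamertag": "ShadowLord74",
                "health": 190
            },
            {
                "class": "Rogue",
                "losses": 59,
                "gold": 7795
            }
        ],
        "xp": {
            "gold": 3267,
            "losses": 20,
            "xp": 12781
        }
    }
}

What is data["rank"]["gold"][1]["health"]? 190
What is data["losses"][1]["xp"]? 80414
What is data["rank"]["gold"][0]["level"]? 85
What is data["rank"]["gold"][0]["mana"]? 56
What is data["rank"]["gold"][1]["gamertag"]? "ShadowLord74"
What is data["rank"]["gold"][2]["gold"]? 7795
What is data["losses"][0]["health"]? 79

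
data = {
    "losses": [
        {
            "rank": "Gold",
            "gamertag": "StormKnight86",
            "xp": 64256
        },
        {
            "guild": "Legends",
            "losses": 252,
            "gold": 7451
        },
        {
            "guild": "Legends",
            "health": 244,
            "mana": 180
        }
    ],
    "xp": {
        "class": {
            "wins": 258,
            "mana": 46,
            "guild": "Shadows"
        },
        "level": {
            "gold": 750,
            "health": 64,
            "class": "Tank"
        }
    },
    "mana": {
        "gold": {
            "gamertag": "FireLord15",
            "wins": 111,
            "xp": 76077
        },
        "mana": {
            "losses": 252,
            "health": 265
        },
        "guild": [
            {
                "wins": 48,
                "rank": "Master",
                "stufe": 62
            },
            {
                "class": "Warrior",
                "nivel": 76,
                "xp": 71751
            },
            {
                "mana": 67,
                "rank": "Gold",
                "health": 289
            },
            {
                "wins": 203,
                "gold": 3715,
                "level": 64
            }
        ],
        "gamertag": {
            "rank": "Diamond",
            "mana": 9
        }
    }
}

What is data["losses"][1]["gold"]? 7451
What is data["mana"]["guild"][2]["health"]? 289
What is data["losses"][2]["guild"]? "Legends"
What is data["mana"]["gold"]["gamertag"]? "FireLord15"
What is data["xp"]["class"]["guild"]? "Shadows"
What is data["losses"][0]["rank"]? "Gold"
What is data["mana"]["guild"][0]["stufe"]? 62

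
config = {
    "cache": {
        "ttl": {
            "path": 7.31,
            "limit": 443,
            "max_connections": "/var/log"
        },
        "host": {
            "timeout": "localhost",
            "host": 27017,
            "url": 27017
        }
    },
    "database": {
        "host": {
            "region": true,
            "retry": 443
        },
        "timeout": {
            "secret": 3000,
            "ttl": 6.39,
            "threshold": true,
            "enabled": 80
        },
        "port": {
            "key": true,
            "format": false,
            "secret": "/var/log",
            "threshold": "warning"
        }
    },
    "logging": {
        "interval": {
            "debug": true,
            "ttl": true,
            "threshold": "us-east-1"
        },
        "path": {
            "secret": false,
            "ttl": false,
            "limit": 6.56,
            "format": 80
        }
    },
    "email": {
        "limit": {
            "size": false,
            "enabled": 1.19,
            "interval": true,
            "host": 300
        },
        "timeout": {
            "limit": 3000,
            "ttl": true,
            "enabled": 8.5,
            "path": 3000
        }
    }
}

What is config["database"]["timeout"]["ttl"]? 6.39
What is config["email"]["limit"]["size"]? False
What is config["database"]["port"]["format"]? False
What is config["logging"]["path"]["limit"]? 6.56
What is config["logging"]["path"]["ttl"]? False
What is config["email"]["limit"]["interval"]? True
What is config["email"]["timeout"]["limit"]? 3000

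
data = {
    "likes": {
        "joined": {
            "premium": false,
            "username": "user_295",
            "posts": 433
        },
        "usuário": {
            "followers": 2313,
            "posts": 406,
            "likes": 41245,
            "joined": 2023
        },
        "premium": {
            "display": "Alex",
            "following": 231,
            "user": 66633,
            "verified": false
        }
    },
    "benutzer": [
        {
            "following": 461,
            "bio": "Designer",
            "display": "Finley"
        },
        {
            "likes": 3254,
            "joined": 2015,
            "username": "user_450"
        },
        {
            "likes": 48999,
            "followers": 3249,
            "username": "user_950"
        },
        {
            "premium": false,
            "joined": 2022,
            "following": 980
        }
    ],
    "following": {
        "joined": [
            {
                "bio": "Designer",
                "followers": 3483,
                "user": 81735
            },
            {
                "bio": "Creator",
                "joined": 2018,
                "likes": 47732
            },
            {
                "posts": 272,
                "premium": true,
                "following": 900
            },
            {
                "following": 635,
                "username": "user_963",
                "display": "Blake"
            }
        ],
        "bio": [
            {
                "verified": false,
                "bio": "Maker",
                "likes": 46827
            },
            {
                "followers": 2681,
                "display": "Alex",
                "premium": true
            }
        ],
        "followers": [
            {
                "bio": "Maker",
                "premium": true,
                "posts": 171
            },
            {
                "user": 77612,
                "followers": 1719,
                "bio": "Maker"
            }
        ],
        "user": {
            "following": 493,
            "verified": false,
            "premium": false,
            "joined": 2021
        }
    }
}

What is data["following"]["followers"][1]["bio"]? "Maker"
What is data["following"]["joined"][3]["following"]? 635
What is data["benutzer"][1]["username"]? "user_450"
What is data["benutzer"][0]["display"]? "Finley"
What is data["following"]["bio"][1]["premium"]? True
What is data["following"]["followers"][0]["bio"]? "Maker"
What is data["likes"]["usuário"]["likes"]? 41245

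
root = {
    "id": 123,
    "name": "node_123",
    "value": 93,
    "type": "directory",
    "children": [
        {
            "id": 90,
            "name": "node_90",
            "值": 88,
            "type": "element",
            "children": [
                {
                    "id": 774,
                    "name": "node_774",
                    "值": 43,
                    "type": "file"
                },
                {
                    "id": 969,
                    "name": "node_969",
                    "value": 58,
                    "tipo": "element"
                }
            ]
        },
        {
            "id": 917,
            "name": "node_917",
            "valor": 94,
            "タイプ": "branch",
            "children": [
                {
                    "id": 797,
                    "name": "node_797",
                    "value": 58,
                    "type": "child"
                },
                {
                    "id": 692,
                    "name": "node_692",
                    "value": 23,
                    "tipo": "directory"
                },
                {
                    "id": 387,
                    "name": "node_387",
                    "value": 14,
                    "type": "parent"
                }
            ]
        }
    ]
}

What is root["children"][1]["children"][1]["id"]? 692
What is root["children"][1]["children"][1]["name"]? "node_692"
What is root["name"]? "node_123"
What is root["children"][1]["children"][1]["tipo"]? "directory"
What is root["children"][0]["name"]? "node_90"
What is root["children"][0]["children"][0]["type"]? "file"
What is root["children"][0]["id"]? 90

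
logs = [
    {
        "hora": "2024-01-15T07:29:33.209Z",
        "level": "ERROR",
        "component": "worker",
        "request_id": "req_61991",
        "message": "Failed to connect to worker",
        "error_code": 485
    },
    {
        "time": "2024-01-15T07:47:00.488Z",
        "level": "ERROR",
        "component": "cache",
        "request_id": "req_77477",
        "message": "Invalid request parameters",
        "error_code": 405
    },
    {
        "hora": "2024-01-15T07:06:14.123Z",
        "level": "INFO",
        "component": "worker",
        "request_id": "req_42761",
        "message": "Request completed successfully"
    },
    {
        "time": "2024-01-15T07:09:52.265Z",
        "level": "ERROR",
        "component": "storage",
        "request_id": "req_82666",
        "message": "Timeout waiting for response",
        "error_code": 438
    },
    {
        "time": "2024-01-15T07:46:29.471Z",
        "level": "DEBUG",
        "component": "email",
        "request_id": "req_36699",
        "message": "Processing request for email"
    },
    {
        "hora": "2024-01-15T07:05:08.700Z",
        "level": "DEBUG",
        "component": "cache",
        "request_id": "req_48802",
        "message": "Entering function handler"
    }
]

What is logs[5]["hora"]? "2024-01-15T07:05:08.700Z"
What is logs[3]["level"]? "ERROR"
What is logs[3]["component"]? "storage"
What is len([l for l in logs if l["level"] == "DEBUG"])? 2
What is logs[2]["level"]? "INFO"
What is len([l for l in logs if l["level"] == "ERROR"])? 3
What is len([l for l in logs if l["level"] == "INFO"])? 1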